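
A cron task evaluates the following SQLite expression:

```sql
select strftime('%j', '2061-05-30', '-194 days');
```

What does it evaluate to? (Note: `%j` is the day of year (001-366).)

322

First apply '-194 days': 2061-05-30 → 2060-11-17.
Day-of-year for 2060-11-17: days since 2060-01-01 inclusive = 322, zero-padded to 322.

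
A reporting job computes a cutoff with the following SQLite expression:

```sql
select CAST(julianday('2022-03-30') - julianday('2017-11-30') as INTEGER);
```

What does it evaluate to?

1581

0 days remain in November 2017 after the 30th (30 − 30).
Full months from December 2017 through February 2022 contribute their day counts.
Then 30 days into March 2022.
Total: 0 + 31 + 31 + 28 + 31 + 30 + 31 + 30 + 31 + 31 + 30 + 31 + 30 + 31 + 31 + 28 + 31 + 30 + 31 + 30 + 31 + 31 + 30 + 31 + 30 + 31 + 31 + 29 + 31 + 30 + 31 + 30 + 31 + 31 + 30 + 31 + 30 + 31 + 31 + 28 + 31 + 30 + 31 + 30 + 31 + 31 + 30 + 31 + 30 + 31 + 31 + 28 + 30 = 1581.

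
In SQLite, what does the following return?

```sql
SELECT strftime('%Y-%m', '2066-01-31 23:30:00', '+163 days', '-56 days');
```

First apply '+163 days', '-56 days': 2066-01-31 23:30:00 → 2066-05-18 23:30:00.
`%Y-%m` extracts the year-month: 2066-05.

2066-05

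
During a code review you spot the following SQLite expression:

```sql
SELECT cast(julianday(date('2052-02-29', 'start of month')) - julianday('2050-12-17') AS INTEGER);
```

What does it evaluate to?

`start of month` rewinds 2052-02-29 to 2052-02-01.
14 days remain in December 2050 after the 17th (31 − 17).
Full months from January 2051 through January 2052 contribute their day counts.
Then 1 day into February 2052.
Total: 14 + 31 + 28 + 31 + 30 + 31 + 30 + 31 + 31 + 30 + 31 + 30 + 31 + 31 + 1 = 411.

411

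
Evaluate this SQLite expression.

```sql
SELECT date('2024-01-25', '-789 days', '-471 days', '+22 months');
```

2022-06-13

Applying '-789 days' to 2024-01-25: counting 789 days back gives 2021-11-27.
Applying '-471 days' to 2021-11-27: counting 471 days back gives 2020-08-13.
Adding +22 months to 2020-08-13 gives 2022-06-13.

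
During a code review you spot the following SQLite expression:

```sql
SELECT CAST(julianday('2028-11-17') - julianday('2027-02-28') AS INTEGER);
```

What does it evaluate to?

0 days remain in February 2027 after the 28th (28 − 28).
Full months from March 2027 through October 2028 contribute their day counts.
Then 17 days into November 2028.
Total: 0 + 31 + 30 + 31 + 30 + 31 + 31 + 30 + 31 + 30 + 31 + 31 + 29 + 31 + 30 + 31 + 30 + 31 + 31 + 30 + 31 + 17 = 628.

628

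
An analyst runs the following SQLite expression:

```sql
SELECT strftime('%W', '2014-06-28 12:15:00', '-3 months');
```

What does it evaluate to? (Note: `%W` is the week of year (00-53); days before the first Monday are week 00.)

12

First apply '-3 months': 2014-06-28 12:15:00 → 2014-03-28 12:15:00.
2014-03-28 is a Friday. SQLite's %W counts Mondays since the year started; the result is 12.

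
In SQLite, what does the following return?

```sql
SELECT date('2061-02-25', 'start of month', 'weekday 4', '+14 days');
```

`start of month` rewinds 2061-02-25 to 2061-02-01.
`weekday 4` advances to the next Thursday; 2061-02-01 is a Tuesday, so it moves forward to 2061-02-03.
Advancing 14 more days within February lands on 2061-02-17.

2061-02-17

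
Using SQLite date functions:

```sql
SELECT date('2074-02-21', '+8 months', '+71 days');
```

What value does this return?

Adding +8 months to 2074-02-21 gives 2074-10-21.
Applying '+71 days' to 2074-10-21: counting 71 days forward gives 2074-12-31.

2074-12-31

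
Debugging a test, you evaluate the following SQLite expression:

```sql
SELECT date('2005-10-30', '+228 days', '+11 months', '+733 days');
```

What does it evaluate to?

2009-05-17

Applying '+228 days' to 2005-10-30: counting 228 days forward gives 2006-06-15.
Adding +11 months to 2006-06-15 gives 2007-05-15.
Applying '+733 days' to 2007-05-15: counting 733 days forward gives 2009-05-17.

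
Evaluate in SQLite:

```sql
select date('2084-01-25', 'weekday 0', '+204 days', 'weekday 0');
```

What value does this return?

`weekday 0` advances to the next Sunday; 2084-01-25 is a Tuesday, so it moves forward to 2084-01-30.
Applying '+204 days' to 2084-01-30: counting 204 days forward gives 2084-08-21.
`weekday 0` advances to the next Sunday; 2084-08-21 is a Monday, so it moves forward to 2084-08-27.

2084-08-27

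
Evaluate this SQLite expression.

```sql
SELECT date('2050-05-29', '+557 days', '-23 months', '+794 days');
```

Applying '+557 days' to 2050-05-29: counting 557 days forward gives 2051-12-07.
Adding -23 months to 2051-12-07 gives 2050-01-07.
Applying '+794 days' to 2050-01-07: counting 794 days forward gives 2052-03-11.

2052-03-11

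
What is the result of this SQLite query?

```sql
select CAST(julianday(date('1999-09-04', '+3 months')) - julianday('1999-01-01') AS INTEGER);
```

337

Adding +3 months to 1999-09-04 gives 1999-12-04.
30 days remain in January 1999 after the 1st (31 − 1).
Full months from February 1999 through November 1999 contribute their day counts.
Then 4 days into December 1999.
Total: 30 + 28 + 31 + 30 + 31 + 30 + 31 + 31 + 30 + 31 + 30 + 4 = 337.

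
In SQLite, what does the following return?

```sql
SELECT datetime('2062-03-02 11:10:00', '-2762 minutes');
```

2762 minutes = 46h 2m; -2762 minutes from 2062-03-02 11:10:00 is 2062-02-28 13:08:00 (crosses midnight).

2062-02-28 13:08:00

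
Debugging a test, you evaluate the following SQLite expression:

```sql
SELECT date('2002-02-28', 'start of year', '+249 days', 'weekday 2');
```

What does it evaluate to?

2002-09-10

`start of year` rewinds 2002-02-28 to 2002-01-01.
Applying '+249 days' to 2002-01-01: counting 249 days forward gives 2002-09-07.
`weekday 2` advances to the next Tuesday; 2002-09-07 is a Saturday, so it moves forward to 2002-09-10.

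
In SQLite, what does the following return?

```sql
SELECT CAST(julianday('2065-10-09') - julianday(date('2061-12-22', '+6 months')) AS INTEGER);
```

1205

Adding +6 months to 2061-12-22 gives 2062-06-22.
8 days remain in June 2062 after the 22nd (30 − 22).
Full months from July 2062 through September 2065 contribute their day counts.
Then 9 days into October 2065.
Total: 8 + 31 + 31 + 30 + 31 + 30 + 31 + 31 + 28 + 31 + 30 + 31 + 30 + 31 + 31 + 30 + 31 + 30 + 31 + 31 + 29 + 31 + 30 + 31 + 30 + 31 + 31 + 30 + 31 + 30 + 31 + 31 + 28 + 31 + 30 + 31 + 30 + 31 + 31 + 30 + 9 = 1205.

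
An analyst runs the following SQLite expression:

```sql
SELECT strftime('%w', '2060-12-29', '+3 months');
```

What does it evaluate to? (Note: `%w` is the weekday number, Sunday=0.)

First apply '+3 months': 2060-12-29 → 2061-03-29.
2061-03-29 is a Tuesday; with Sunday=0 that is 2.

2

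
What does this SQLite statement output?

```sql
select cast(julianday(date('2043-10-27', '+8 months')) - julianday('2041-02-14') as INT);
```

1229

Adding +8 months to 2043-10-27 gives 2044-06-27.
14 days remain in February 2041 after the 14th (28 − 14).
Full months from March 2041 through May 2044 contribute their day counts.
Then 27 days into June 2044.
Total: 14 + 31 + 30 + 31 + 30 + 31 + 31 + 30 + 31 + 30 + 31 + 31 + 28 + 31 + 30 + 31 + 30 + 31 + 31 + 30 + 31 + 30 + 31 + 31 + 28 + 31 + 30 + 31 + 30 + 31 + 31 + 30 + 31 + 30 + 31 + 31 + 29 + 31 + 30 + 31 + 27 = 1229.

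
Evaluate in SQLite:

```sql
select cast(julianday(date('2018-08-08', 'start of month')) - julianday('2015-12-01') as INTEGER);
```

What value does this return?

`start of month` rewinds 2018-08-08 to 2018-08-01.
30 days remain in December 2015 after the 1st (31 − 1).
Full months from January 2016 through July 2018 contribute their day counts.
Then 1 day into August 2018.
Total: 30 + 31 + 29 + 31 + 30 + 31 + 30 + 31 + 31 + 30 + 31 + 30 + 31 + 31 + 28 + 31 + 30 + 31 + 30 + 31 + 31 + 30 + 31 + 30 + 31 + 31 + 28 + 31 + 30 + 31 + 30 + 31 + 1 = 974.

974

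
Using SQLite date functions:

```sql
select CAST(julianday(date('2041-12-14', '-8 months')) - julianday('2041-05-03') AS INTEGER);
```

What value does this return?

Adding -8 months to 2041-12-14 gives 2041-04-14.
16 days remain in April 2041 after the 14th (30 − 14).
Then 3 days into May 2041.
Total: 16 + 3 = 19.
The subtraction is earlier − later, so the result is −19 → -19.

-19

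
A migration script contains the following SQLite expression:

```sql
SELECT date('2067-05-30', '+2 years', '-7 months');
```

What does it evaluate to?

Adding +2 years to 2067-05-30 gives 2069-05-30.
Adding -7 months to 2069-05-30 gives 2068-10-30.

2068-10-30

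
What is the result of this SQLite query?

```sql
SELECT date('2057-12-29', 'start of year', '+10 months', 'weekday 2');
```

`start of year` rewinds 2057-12-29 to 2057-01-01.
Adding +10 months to 2057-01-01 gives 2057-11-01.
`weekday 2` advances to the next Tuesday; 2057-11-01 is a Thursday, so it moves forward to 2057-11-06.

2057-11-06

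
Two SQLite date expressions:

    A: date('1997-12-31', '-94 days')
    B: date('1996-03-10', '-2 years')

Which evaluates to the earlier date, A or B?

B

A = 1997-09-28.
B = 1994-03-10.
B is earlier.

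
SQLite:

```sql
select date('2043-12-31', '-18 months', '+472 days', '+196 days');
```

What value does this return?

2044-04-29

Adding -18 months to 2043-12-31 targets 2042-06-31. June 2042 has only 30 days, so SQLite normalizes the 1-day overflow forward to 2042-07-01.
Applying '+472 days' to 2042-07-01: counting 472 days forward gives 2043-10-16.
Applying '+196 days' to 2043-10-16: counting 196 days forward gives 2044-04-29.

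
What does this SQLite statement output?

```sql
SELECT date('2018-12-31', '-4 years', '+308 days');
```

Adding -4 years to 2018-12-31 gives 2014-12-31.
Applying '+308 days' to 2014-12-31: counting 308 days forward gives 2015-11-04.

2015-11-04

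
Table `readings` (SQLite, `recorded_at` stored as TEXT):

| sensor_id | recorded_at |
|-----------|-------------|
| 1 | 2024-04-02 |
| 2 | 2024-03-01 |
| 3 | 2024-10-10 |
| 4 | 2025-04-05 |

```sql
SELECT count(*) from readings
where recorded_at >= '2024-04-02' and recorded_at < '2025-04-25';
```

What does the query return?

Rows in [2024-04-02, 2025-04-25): 2024-04-02, 2024-10-10, 2025-04-05 → 3 rows.

3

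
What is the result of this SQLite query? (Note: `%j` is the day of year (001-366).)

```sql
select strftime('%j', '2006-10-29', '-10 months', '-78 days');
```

First apply '-10 months', '-78 days': 2006-10-29 → 2005-10-12.
Day-of-year for 2005-10-12: days since 2005-01-01 inclusive = 285, zero-padded to 285.

285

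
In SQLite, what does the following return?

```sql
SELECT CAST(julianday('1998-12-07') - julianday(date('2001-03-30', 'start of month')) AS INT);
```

-815

`start of month` rewinds 2001-03-30 to 2001-03-01.
24 days remain in December 1998 after the 7th (31 − 7).
Full months from January 1999 through February 2001 contribute their day counts.
Then 1 day into March 2001.
Total: 24 + 31 + 28 + 31 + 30 + 31 + 30 + 31 + 31 + 30 + 31 + 30 + 31 + 31 + 29 + 31 + 30 + 31 + 30 + 31 + 31 + 30 + 31 + 30 + 31 + 31 + 28 + 1 = 815.
The subtraction is earlier − later, so the result is −815 → -815.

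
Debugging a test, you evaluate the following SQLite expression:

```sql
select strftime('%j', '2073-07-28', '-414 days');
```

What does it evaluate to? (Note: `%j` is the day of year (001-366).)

First apply '-414 days': 2073-07-28 → 2072-06-09.
Day-of-year for 2072-06-09: days since 2072-01-01 inclusive = 161, zero-padded to 161.

161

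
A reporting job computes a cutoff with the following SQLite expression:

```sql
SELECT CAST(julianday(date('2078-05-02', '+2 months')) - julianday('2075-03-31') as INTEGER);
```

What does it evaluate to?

1189

Adding +2 months to 2078-05-02 gives 2078-07-02.
0 days remain in March 2075 after the 31st (31 − 31).
Full months from April 2075 through June 2078 contribute their day counts.
Then 2 days into July 2078.
Total: 0 + 30 + 31 + 30 + 31 + 31 + 30 + 31 + 30 + 31 + 31 + 29 + 31 + 30 + 31 + 30 + 31 + 31 + 30 + 31 + 30 + 31 + 31 + 28 + 31 + 30 + 31 + 30 + 31 + 31 + 30 + 31 + 30 + 31 + 31 + 28 + 31 + 30 + 31 + 30 + 2 = 1189.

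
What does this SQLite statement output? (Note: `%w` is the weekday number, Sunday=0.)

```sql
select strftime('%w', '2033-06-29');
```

2033-06-29 is a Wednesday; with Sunday=0 that is 3.

3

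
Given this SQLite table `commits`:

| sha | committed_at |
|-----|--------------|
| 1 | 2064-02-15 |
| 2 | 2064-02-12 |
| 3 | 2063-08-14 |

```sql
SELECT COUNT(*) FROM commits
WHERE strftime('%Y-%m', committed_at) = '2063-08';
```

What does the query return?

1

Rows with year-month 2063-08: 2063-08-14 → 1.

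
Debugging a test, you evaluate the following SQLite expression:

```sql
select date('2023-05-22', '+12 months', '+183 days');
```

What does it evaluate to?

2024-11-21

Adding +12 months to 2023-05-22 gives 2024-05-22.
Applying '+183 days' to 2024-05-22: counting 183 days forward gives 2024-11-21.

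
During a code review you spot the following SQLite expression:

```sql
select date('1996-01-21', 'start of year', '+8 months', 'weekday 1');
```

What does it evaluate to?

`start of year` rewinds 1996-01-21 to 1996-01-01.
Adding +8 months to 1996-01-01 gives 1996-09-01.
`weekday 1` advances to the next Monday; 1996-09-01 is a Sunday, so it moves forward to 1996-09-02.

1996-09-02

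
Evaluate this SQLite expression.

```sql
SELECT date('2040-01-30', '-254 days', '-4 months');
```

2039-01-21

Applying '-254 days' to 2040-01-30: counting 254 days back gives 2039-05-21.
Adding -4 months to 2039-05-21 gives 2039-01-21.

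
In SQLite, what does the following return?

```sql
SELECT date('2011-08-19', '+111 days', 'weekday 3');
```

2011-12-14

Applying '+111 days' to 2011-08-19: counting 111 days forward gives 2011-12-08.
`weekday 3` advances to the next Wednesday; 2011-12-08 is a Thursday, so it moves forward to 2011-12-14.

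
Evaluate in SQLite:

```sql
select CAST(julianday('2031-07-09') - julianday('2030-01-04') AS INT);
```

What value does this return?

551

27 days remain in January 2030 after the 4th (31 − 4).
Full months from February 2030 through June 2031 contribute their day counts.
Then 9 days into July 2031.
Total: 27 + 28 + 31 + 30 + 31 + 30 + 31 + 31 + 30 + 31 + 30 + 31 + 31 + 28 + 31 + 30 + 31 + 30 + 9 = 551.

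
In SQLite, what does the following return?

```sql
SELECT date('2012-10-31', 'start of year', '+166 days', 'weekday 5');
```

`start of year` rewinds 2012-10-31 to 2012-01-01.
Applying '+166 days' to 2012-01-01: counting 166 days forward gives 2012-06-15.
`weekday 5` advances to the next Friday; 2012-06-15 is already a Friday, so it stays at 2012-06-15.

2012-06-15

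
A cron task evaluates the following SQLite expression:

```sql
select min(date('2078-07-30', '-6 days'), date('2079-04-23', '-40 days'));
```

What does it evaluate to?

date('2078-07-30', '-6 days') → 2078-07-24.
date('2079-04-23', '-40 days') → 2079-03-14.
Earlier of the two is 2078-07-24.

2078-07-24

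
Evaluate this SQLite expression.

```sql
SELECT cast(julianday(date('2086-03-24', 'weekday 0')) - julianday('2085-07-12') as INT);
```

`weekday 0` advances to the next Sunday; 2086-03-24 is already a Sunday, so it stays at 2086-03-24.
19 days remain in July 2085 after the 12th (31 − 12).
Full months from August 2085 through February 2086 contribute their day counts.
Then 24 days into March 2086.
Total: 19 + 31 + 30 + 31 + 30 + 31 + 31 + 28 + 24 = 255.

255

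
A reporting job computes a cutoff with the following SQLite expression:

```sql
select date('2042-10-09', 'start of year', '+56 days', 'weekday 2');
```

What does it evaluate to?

`start of year` rewinds 2042-10-09 to 2042-01-01.
Applying '+56 days' to 2042-01-01: counting 56 days forward gives 2042-02-26.
`weekday 2` advances to the next Tuesday; 2042-02-26 is a Wednesday, so it moves forward to 2042-03-04.

2042-03-04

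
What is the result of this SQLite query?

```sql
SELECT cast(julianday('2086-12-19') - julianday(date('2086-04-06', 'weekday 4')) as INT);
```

`weekday 4` advances to the next Thursday; 2086-04-06 is a Saturday, so it moves forward to 2086-04-11.
19 days remain in April 2086 after the 11th (30 − 11).
Full months from May 2086 through November 2086 contribute their day counts.
Then 19 days into December 2086.
Total: 19 + 31 + 30 + 31 + 31 + 30 + 31 + 30 + 19 = 252.

252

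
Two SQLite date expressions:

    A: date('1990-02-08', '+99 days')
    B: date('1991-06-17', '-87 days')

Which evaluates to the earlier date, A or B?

A = 1990-05-18.
B = 1991-03-22.
A is earlier.

A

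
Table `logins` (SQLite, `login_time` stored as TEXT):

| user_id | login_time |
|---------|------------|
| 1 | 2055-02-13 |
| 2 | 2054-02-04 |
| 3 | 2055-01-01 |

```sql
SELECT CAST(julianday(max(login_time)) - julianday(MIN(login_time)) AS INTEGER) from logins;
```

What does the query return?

374

MIN = 2054-02-04, MAX = 2055-02-13.
24 days remain in February 2054 after the 4th (28 − 4).
Full months from March 2054 through January 2055 contribute their day counts.
Then 13 days into February 2055.
Total: 24 + 31 + 30 + 31 + 30 + 31 + 31 + 30 + 31 + 30 + 31 + 31 + 13 = 374.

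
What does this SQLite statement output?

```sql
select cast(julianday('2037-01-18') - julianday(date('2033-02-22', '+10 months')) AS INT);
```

Adding +10 months to 2033-02-22 gives 2033-12-22.
9 days remain in December 2033 after the 22nd (31 − 22).
Full months from January 2034 through December 2036 contribute their day counts.
Then 18 days into January 2037.
Total: 9 + 31 + 28 + 31 + 30 + 31 + 30 + 31 + 31 + 30 + 31 + 30 + 31 + 31 + 28 + 31 + 30 + 31 + 30 + 31 + 31 + 30 + 31 + 30 + 31 + 31 + 29 + 31 + 30 + 31 + 30 + 31 + 31 + 30 + 31 + 30 + 31 + 18 = 1123.

1123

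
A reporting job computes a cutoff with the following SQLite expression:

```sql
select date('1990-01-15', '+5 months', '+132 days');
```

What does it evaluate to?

Adding +5 months to 1990-01-15 gives 1990-06-15.
Applying '+132 days' to 1990-06-15: counting 132 days forward gives 1990-10-25.

1990-10-25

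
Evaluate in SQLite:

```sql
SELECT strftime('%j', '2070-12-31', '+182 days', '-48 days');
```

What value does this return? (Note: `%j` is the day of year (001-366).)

134

First apply '+182 days', '-48 days': 2070-12-31 → 2071-05-14.
Day-of-year for 2071-05-14: days since 2071-01-01 inclusive = 134, zero-padded to 134.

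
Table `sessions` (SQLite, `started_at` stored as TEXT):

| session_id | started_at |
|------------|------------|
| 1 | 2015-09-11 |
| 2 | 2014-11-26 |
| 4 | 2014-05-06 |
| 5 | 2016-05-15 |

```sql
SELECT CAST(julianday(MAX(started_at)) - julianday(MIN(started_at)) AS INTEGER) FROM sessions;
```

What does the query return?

MIN = 2014-05-06, MAX = 2016-05-15.
25 days remain in May 2014 after the 6th (31 − 6).
Full months from June 2014 through April 2016 contribute their day counts.
Then 15 days into May 2016.
Total: 25 + 30 + 31 + 31 + 30 + 31 + 30 + 31 + 31 + 28 + 31 + 30 + 31 + 30 + 31 + 31 + 30 + 31 + 30 + 31 + 31 + 29 + 31 + 30 + 15 = 740.

740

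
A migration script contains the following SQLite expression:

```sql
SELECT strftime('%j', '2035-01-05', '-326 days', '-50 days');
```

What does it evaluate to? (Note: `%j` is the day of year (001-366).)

359

First apply '-326 days', '-50 days': 2035-01-05 → 2033-12-25.
Day-of-year for 2033-12-25: days since 2033-01-01 inclusive = 359, zero-padded to 359.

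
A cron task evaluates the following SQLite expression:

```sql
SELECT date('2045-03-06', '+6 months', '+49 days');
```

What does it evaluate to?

Adding +6 months to 2045-03-06 gives 2045-09-06.
Applying '+49 days' to 2045-09-06: counting 49 days forward gives 2045-10-25.

2045-10-25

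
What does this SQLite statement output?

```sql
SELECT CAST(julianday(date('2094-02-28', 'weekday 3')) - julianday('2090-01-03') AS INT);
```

1520

`weekday 3` advances to the next Wednesday; 2094-02-28 is a Sunday, so it moves forward to 2094-03-03.
28 days remain in January 2090 after the 3rd (31 − 3).
Full months from February 2090 through February 2094 contribute their day counts.
Then 3 days into March 2094.
Total: 28 + 28 + 31 + 30 + 31 + 30 + 31 + 31 + 30 + 31 + 30 + 31 + 31 + 28 + 31 + 30 + 31 + 30 + 31 + 31 + 30 + 31 + 30 + 31 + 31 + 29 + 31 + 30 + 31 + 30 + 31 + 31 + 30 + 31 + 30 + 31 + 31 + 28 + 31 + 30 + 31 + 30 + 31 + 31 + 30 + 31 + 30 + 31 + 31 + 28 + 3 = 1520.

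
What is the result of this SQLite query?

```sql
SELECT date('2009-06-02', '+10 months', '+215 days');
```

2010-11-03

Adding +10 months to 2009-06-02 gives 2010-04-02.
Applying '+215 days' to 2010-04-02: counting 215 days forward gives 2010-11-03.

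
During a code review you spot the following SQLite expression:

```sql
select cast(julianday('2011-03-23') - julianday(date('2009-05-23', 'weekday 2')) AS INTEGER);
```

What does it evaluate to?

666

`weekday 2` advances to the next Tuesday; 2009-05-23 is a Saturday, so it moves forward to 2009-05-26.
5 days remain in May 2009 after the 26th (31 − 26).
Full months from June 2009 through February 2011 contribute their day counts.
Then 23 days into March 2011.
Total: 5 + 30 + 31 + 31 + 30 + 31 + 30 + 31 + 31 + 28 + 31 + 30 + 31 + 30 + 31 + 31 + 30 + 31 + 30 + 31 + 31 + 28 + 23 = 666.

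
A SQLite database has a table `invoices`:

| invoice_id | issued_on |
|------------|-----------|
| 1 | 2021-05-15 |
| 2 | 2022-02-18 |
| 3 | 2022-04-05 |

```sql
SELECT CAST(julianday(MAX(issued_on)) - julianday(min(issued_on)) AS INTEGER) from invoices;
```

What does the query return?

MIN = 2021-05-15, MAX = 2022-04-05.
16 days remain in May 2021 after the 15th (31 − 15).
Full months from June 2021 through March 2022 contribute their day counts.
Then 5 days into April 2022.
Total: 16 + 30 + 31 + 31 + 30 + 31 + 30 + 31 + 31 + 28 + 31 + 5 = 325.

325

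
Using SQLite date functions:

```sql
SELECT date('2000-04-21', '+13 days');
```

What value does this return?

2000-05-04

April 2000 has 30 days; 9 remain after the 21st, so 10 days reach 2000-05-01.
Advancing 3 more days within May lands on 2000-05-04.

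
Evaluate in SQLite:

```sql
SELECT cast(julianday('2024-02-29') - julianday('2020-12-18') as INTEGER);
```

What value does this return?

1168

13 days remain in December 2020 after the 18th (31 − 18).
Full months from January 2021 through January 2024 contribute their day counts.
Then 29 days into February 2024.
Total: 13 + 31 + 28 + 31 + 30 + 31 + 30 + 31 + 31 + 30 + 31 + 30 + 31 + 31 + 28 + 31 + 30 + 31 + 30 + 31 + 31 + 30 + 31 + 30 + 31 + 31 + 28 + 31 + 30 + 31 + 30 + 31 + 31 + 30 + 31 + 30 + 31 + 31 + 29 = 1168.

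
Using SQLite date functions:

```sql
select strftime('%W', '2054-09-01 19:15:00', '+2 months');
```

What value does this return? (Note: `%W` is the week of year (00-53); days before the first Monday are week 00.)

First apply '+2 months': 2054-09-01 19:15:00 → 2054-11-01 19:15:00.
2054-11-01 is a Sunday. SQLite's %W counts Mondays since the year started; the result is 43.

43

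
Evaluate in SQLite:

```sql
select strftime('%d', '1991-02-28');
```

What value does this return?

28

`%d` extracts the 2-digit day of month: 28.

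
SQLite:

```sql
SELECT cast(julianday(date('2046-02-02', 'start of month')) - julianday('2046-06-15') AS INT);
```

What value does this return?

-134

`start of month` rewinds 2046-02-02 to 2046-02-01.
27 days remain in February 2046 after the 1st (28 − 1).
March 2046: 31 days.
April 2046: 30 days.
May 2046: 31 days.
Then 15 days into June 2046.
Total: 27 + 31 + 30 + 31 + 15 = 134.
The subtraction is earlier − later, so the result is −134 → -134.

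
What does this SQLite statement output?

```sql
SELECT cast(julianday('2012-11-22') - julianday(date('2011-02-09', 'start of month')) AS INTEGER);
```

`start of month` rewinds 2011-02-09 to 2011-02-01.
27 days remain in February 2011 after the 1st (28 − 1).
Full months from March 2011 through October 2012 contribute their day counts.
Then 22 days into November 2012.
Total: 27 + 31 + 30 + 31 + 30 + 31 + 31 + 30 + 31 + 30 + 31 + 31 + 29 + 31 + 30 + 31 + 30 + 31 + 31 + 30 + 31 + 22 = 660.

660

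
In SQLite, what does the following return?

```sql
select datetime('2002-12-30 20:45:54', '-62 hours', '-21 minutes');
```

-62 hours from 2002-12-30 20:45:54 is 2002-12-28 06:45:54 (crosses midnight).
-21 minutes from 2002-12-28 06:45:54 is 2002-12-28 06:24:54.

2002-12-28 06:24:54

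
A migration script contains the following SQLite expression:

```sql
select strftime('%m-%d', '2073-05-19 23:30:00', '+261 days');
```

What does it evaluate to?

02-04

First apply '+261 days': 2073-05-19 23:30:00 → 2074-02-04 23:30:00.
`%m-%d` extracts the month-day: 02-04.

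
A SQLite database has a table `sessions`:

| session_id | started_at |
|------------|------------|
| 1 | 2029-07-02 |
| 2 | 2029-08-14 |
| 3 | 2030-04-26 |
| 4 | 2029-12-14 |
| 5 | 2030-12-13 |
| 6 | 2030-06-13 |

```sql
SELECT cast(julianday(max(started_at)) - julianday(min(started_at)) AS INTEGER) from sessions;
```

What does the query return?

529

MIN = 2029-07-02, MAX = 2030-12-13.
29 days remain in July 2029 after the 2nd (31 − 2).
Full months from August 2029 through November 2030 contribute their day counts.
Then 13 days into December 2030.
Total: 29 + 31 + 30 + 31 + 30 + 31 + 31 + 28 + 31 + 30 + 31 + 30 + 31 + 31 + 30 + 31 + 30 + 13 = 529.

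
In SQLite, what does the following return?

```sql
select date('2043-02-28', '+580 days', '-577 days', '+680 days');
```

Applying '+580 days' to 2043-02-28: counting 580 days forward gives 2044-09-30.
Applying '-577 days' to 2044-09-30: counting 577 days back gives 2043-03-03.
Applying '+680 days' to 2043-03-03: counting 680 days forward gives 2045-01-11.

2045-01-11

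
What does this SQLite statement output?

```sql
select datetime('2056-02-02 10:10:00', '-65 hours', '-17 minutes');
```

-65 hours from 2056-02-02 10:10:00 is 2056-01-30 17:10:00 (crosses midnight).
-17 minutes from 2056-01-30 17:10:00 is 2056-01-30 16:53:00.

2056-01-30 16:53:00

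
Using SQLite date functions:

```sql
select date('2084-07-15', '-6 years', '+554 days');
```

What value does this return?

2080-01-20

Adding -6 years to 2084-07-15 gives 2078-07-15.
Applying '+554 days' to 2078-07-15: counting 554 days forward gives 2080-01-20.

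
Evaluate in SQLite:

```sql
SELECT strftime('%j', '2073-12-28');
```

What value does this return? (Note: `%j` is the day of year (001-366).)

Day-of-year for 2073-12-28: days since 2073-01-01 inclusive = 362, zero-padded to 362.

362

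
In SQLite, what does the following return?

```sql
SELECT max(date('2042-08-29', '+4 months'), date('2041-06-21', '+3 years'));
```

2044-06-21

date('2042-08-29', '+4 months') → 2042-12-29.
date('2041-06-21', '+3 years') → 2044-06-21.
Later of the two is 2044-06-21.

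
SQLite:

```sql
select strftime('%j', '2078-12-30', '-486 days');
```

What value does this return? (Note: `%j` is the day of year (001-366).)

First apply '-486 days': 2078-12-30 → 2077-08-31.
Day-of-year for 2077-08-31: days since 2077-01-01 inclusive = 243, zero-padded to 243.

243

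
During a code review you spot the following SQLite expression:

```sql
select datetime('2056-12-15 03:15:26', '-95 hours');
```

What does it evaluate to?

2056-12-11 04:15:26

-95 hours from 2056-12-15 03:15:26 is 2056-12-11 04:15:26 (crosses midnight).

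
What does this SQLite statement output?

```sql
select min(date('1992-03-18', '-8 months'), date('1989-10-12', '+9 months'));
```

1990-07-12

date('1992-03-18', '-8 months') → 1991-07-18.
date('1989-10-12', '+9 months') → 1990-07-12.
Earlier of the two is 1990-07-12.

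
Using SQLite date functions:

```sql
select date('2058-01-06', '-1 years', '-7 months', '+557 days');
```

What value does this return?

Adding -1 year to 2058-01-06 gives 2057-01-06.
Adding -7 months to 2057-01-06 gives 2056-06-06.
Applying '+557 days' to 2056-06-06: counting 557 days forward gives 2057-12-15.

2057-12-15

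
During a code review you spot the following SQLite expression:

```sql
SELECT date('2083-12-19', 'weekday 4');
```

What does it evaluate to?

2083-12-23

`weekday 4` advances to the next Thursday; 2083-12-19 is a Sunday, so it moves forward to 2083-12-23.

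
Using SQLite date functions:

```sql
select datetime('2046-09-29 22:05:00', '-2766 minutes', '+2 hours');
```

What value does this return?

2046-09-28 01:59:00

2766 minutes = 46h 6m; -2766 minutes from 2046-09-29 22:05:00 is 2046-09-27 23:59:00 (crosses midnight).
+2 hours from 2046-09-27 23:59:00 is 2046-09-28 01:59:00 (crosses midnight).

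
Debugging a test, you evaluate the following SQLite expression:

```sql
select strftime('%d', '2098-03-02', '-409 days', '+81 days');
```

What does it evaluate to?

08

First apply '-409 days', '+81 days': 2098-03-02 → 2097-04-08.
`%d` extracts the 2-digit day of month: 08.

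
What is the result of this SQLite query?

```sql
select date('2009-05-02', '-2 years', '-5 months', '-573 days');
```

Adding -2 years to 2009-05-02 gives 2007-05-02.
Adding -5 months to 2007-05-02 gives 2006-12-02.
Applying '-573 days' to 2006-12-02: counting 573 days back gives 2005-05-08.

2005-05-08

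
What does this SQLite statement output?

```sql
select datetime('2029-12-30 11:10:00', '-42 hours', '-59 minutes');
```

-42 hours from 2029-12-30 11:10:00 is 2029-12-28 17:10:00 (crosses midnight).
-59 minutes from 2029-12-28 17:10:00 is 2029-12-28 16:11:00.

2029-12-28 16:11:00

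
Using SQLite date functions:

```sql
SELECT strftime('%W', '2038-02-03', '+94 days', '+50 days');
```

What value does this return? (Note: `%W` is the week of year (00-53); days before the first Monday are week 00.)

25

First apply '+94 days', '+50 days': 2038-02-03 → 2038-06-27.
2038-06-27 is a Sunday. SQLite's %W counts Mondays since the year started; the result is 25.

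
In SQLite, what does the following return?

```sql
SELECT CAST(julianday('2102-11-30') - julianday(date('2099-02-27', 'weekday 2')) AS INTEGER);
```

1367

`weekday 2` advances to the next Tuesday; 2099-02-27 is a Friday, so it moves forward to 2099-03-03.
28 days remain in March 2099 after the 3rd (31 − 3).
Full months from April 2099 through October 2102 contribute their day counts.
Then 30 days into November 2102.
Total: 28 + 30 + 31 + 30 + 31 + 31 + 30 + 31 + 30 + 31 + 31 + 28 + 31 + 30 + 31 + 30 + 31 + 31 + 30 + 31 + 30 + 31 + 31 + 28 + 31 + 30 + 31 + 30 + 31 + 31 + 30 + 31 + 30 + 31 + 31 + 28 + 31 + 30 + 31 + 30 + 31 + 31 + 30 + 31 + 30 = 1367.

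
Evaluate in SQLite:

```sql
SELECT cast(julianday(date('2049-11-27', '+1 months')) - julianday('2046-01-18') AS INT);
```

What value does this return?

Adding +1 month to 2049-11-27 gives 2049-12-27.
13 days remain in January 2046 after the 18th (31 − 18).
Full months from February 2046 through November 2049 contribute their day counts.
Then 27 days into December 2049.
Total: 13 + 28 + 31 + 30 + 31 + 30 + 31 + 31 + 30 + 31 + 30 + 31 + 31 + 28 + 31 + 30 + 31 + 30 + 31 + 31 + 30 + 31 + 30 + 31 + 31 + 29 + 31 + 30 + 31 + 30 + 31 + 31 + 30 + 31 + 30 + 31 + 31 + 28 + 31 + 30 + 31 + 30 + 31 + 31 + 30 + 31 + 30 + 27 = 1439.

1439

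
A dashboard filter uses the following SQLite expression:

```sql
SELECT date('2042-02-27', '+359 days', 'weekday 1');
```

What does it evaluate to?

Applying '+359 days' to 2042-02-27: counting 359 days forward gives 2043-02-21.
`weekday 1` advances to the next Monday; 2043-02-21 is a Saturday, so it moves forward to 2043-02-23.

2043-02-23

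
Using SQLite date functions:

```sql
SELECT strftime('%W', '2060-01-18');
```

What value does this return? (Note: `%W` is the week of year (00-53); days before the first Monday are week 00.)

2060-01-18 is a Sunday. SQLite's %W counts Mondays since the year started; the result is 02.

02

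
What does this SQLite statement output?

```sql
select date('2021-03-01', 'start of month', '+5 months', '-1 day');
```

`start of month` rewinds 2021-03-01 to 2021-03-01.
Adding +5 months to 2021-03-01 gives 2021-08-01.
Going back 1 day from 2021-08-01 reaches 2021-07-31 (last day of July, 31 days).

2021-07-31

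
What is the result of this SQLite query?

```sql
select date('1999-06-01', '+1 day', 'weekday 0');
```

Advancing 1 more day within June lands on 1999-06-02.
`weekday 0` advances to the next Sunday; 1999-06-02 is a Wednesday, so it moves forward to 1999-06-06.

1999-06-06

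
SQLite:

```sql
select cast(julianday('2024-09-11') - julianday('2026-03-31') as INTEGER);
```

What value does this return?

19 days remain in September 2024 after the 11th (30 − 11).
Full months from October 2024 through February 2026 contribute their day counts.
Then 31 days into March 2026.
Total: 19 + 31 + 30 + 31 + 31 + 28 + 31 + 30 + 31 + 30 + 31 + 31 + 30 + 31 + 30 + 31 + 31 + 28 + 31 = 566.
The subtraction is earlier − later, so the result is −566 → -566.

-566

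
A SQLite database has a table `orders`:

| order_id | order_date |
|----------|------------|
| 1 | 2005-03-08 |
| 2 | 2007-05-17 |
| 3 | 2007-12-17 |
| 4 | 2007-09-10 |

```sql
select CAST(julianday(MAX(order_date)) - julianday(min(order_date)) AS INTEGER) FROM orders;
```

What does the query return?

1014

MIN = 2005-03-08, MAX = 2007-12-17.
23 days remain in March 2005 after the 8th (31 − 8).
Full months from April 2005 through November 2007 contribute their day counts.
Then 17 days into December 2007.
Total: 23 + 30 + 31 + 30 + 31 + 31 + 30 + 31 + 30 + 31 + 31 + 28 + 31 + 30 + 31 + 30 + 31 + 31 + 30 + 31 + 30 + 31 + 31 + 28 + 31 + 30 + 31 + 30 + 31 + 31 + 30 + 31 + 30 + 17 = 1014.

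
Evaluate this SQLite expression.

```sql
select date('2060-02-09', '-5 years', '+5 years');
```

Adding -5 years to 2060-02-09 gives 2055-02-09.
Adding +5 years to 2055-02-09 gives 2060-02-09.

2060-02-09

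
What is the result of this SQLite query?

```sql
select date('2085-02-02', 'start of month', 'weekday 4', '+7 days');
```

`start of month` rewinds 2085-02-02 to 2085-02-01.
`weekday 4` advances to the next Thursday; 2085-02-01 is already a Thursday, so it stays at 2085-02-01.
Advancing 7 more days within February lands on 2085-02-08.

2085-02-08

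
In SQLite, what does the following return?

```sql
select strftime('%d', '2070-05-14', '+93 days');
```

First apply '+93 days': 2070-05-14 → 2070-08-15.
`%d` extracts the 2-digit day of month: 15.

15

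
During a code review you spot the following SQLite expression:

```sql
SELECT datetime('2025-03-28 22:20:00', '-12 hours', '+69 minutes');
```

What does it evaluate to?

2025-03-28 11:29:00

-12 hours from 2025-03-28 22:20:00 is 2025-03-28 10:20:00.
69 minutes = 1h 9m; +69 minutes from 2025-03-28 10:20:00 is 2025-03-28 11:29:00.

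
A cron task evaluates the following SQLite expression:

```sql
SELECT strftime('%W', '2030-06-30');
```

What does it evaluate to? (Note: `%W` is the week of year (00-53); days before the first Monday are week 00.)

25

2030-06-30 is a Sunday. SQLite's %W counts Mondays since the year started; the result is 25.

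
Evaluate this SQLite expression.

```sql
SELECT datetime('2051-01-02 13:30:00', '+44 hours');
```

2051-01-04 09:30:00

+44 hours from 2051-01-02 13:30:00 is 2051-01-04 09:30:00 (crosses midnight).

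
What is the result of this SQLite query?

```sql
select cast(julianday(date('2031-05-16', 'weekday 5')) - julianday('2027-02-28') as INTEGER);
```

`weekday 5` advances to the next Friday; 2031-05-16 is already a Friday, so it stays at 2031-05-16.
0 days remain in February 2027 after the 28th (28 − 28).
Full months from March 2027 through April 2031 contribute their day counts.
Then 16 days into May 2031.
Total: 0 + 31 + 30 + 31 + 30 + 31 + 31 + 30 + 31 + 30 + 31 + 31 + 29 + 31 + 30 + 31 + 30 + 31 + 31 + 30 + 31 + 30 + 31 + 31 + 28 + 31 + 30 + 31 + 30 + 31 + 31 + 30 + 31 + 30 + 31 + 31 + 28 + 31 + 30 + 31 + 30 + 31 + 31 + 30 + 31 + 30 + 31 + 31 + 28 + 31 + 30 + 16 = 1538.

1538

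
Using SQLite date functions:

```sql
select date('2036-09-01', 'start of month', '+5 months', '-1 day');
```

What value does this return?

`start of month` rewinds 2036-09-01 to 2036-09-01.
Adding +5 months to 2036-09-01 gives 2037-02-01.
Going back 1 day from 2037-02-01 reaches 2037-01-31 (last day of January, 31 days).

2037-01-31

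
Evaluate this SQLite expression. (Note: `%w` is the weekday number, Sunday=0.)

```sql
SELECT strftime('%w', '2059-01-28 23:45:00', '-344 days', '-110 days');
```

First apply '-344 days', '-110 days': 2059-01-28 23:45:00 → 2057-10-31 23:45:00.
2057-10-31 is a Wednesday; with Sunday=0 that is 3.

3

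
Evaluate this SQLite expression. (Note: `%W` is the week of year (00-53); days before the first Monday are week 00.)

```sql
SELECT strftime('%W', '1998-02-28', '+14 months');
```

17

First apply '+14 months': 1998-02-28 → 1999-04-28.
1999-04-28 is a Wednesday. SQLite's %W counts Mondays since the year started; the result is 17.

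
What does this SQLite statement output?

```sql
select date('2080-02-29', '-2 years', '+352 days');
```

Adding -2 years to 2080-02-29 targets 2078-02-29, but 2078 is not a leap year, so SQLite normalizes to 2078-03-01.
Applying '+352 days' to 2078-03-01: counting 352 days forward gives 2079-02-16.

2079-02-16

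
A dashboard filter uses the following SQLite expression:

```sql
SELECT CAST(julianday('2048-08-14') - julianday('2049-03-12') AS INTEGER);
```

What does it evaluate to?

17 days remain in August 2048 after the 14th (31 − 14).
Full months from September 2048 through February 2049 contribute their day counts.
Then 12 days into March 2049.
Total: 17 + 30 + 31 + 30 + 31 + 31 + 28 + 12 = 210.
The subtraction is earlier − later, so the result is −210 → -210.

-210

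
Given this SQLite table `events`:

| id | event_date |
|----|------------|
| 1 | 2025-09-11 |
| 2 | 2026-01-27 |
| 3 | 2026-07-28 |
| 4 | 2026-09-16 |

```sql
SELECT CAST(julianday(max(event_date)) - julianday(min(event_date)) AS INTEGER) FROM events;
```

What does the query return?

MIN = 2025-09-11, MAX = 2026-09-16.
19 days remain in September 2025 after the 11th (30 − 11).
Full months from October 2025 through August 2026 contribute their day counts.
Then 16 days into September 2026.
Total: 19 + 31 + 30 + 31 + 31 + 28 + 31 + 30 + 31 + 30 + 31 + 31 + 16 = 370.

370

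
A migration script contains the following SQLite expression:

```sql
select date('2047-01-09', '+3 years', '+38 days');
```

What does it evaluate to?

Adding +3 years to 2047-01-09 gives 2050-01-09.
January 2050 has 31 days; 22 remain after the 9th, so 23 days reach 2050-02-01.
Advancing 15 more days within February lands on 2050-02-16.

2050-02-16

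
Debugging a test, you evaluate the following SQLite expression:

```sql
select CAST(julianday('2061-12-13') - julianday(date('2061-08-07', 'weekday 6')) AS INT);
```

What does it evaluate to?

122

`weekday 6` advances to the next Saturday; 2061-08-07 is a Sunday, so it moves forward to 2061-08-13.
18 days remain in August 2061 after the 13th (31 − 13).
September 2061: 30 days.
October 2061: 31 days.
November 2061: 30 days.
Then 13 days into December 2061.
Total: 18 + 30 + 31 + 30 + 13 = 122.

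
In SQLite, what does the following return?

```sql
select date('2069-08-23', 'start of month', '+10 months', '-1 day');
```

`start of month` rewinds 2069-08-23 to 2069-08-01.
Adding +10 months to 2069-08-01 gives 2070-06-01.
Going back 1 day from 2070-06-01 reaches 2070-05-31 (last day of May, 31 days).

2070-05-31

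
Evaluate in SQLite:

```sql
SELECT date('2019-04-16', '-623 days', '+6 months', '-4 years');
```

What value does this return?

Applying '-623 days' to 2019-04-16: counting 623 days back gives 2017-08-01.
Adding +6 months to 2017-08-01 gives 2018-02-01.
Adding -4 years to 2018-02-01 gives 2014-02-01.

2014-02-01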